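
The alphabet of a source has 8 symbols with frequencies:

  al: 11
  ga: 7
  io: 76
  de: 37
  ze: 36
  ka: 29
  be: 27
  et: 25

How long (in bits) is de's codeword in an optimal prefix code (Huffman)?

Huffman merges, smallest pair first:
combine ga(7), al(11) → 18
combine 18, et(25) → 43
combine be(27), ka(29) → 56
combine ze(36), de(37) → 73
combine 43, 56 → 99
combine 73, io(76) → 149
combine 99, 149 → 248
The subtree containing de is merged 3 times, so code length = 3.

3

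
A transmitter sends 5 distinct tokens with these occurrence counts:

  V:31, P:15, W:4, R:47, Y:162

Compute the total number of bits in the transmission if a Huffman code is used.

425

Greedily combine the two least-frequent nodes:
combine W(4), P(15) → 19
combine 19, V(31) → 50
combine R(47), 50 → 97
combine 97, Y(162) → 259
Total encoded bits = sum of merged weights = 19 + 50 + 97 + 259 = 425.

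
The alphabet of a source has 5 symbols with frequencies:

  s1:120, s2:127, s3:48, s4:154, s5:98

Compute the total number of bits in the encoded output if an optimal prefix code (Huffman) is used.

Build the Huffman tree bottom-up:
s3(48) + s5(98) → 146
s1(120) + s2(127) → 247
146 + s4(154) → 300
247 + 300 → 547
Each symbol's bit-cost is frequency × depth; summing gives 1240 bits (equivalently 146 + 247 + 300 + 547).

1240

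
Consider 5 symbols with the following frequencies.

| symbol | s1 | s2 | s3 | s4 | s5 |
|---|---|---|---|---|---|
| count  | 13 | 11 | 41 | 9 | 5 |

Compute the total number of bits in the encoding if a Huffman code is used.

155

Build the Huffman tree bottom-up:
combine s5(5), s4(9) → 14
combine s2(11), s1(13) → 24
combine 14, 24 → 38
combine 38, s3(41) → 79
Total encoded bits = sum of merged weights = 14 + 24 + 38 + 79 = 155.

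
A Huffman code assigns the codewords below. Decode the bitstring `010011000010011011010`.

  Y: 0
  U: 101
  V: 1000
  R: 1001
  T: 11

Read left to right; each codeword is recognised as soon as it completes (prefix code):
  0→Y | 1001→R | 1000→V | 0→Y | 1001→R | 101→U | 101→U | 0→Y
Decoded message: YRVYRUUY

YRVYRUUY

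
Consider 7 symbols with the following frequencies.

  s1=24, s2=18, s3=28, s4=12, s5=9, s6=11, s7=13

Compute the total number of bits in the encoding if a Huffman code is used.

313

Greedily combine the two least-frequent nodes:
combine s5(9), s6(11) → 20
combine s4(12), s7(13) → 25
combine s2(18), 20 → 38
combine s1(24), 25 → 49
combine s3(28), 38 → 66
combine 49, 66 → 115
Total encoded bits = sum of merged weights = 20 + 25 + 38 + 49 + 66 + 115 = 313.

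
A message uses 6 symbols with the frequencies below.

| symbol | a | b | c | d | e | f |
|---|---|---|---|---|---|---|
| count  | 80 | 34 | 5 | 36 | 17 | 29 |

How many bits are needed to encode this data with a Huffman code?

Build the Huffman tree bottom-up:
c(5) + e(17) → 22
22 + f(29) → 51
b(34) + d(36) → 70
51 + 70 → 121
a(80) + 121 → 201
The encoded length is the sum of every internal node's weight: 22 + 51 + 70 + 121 + 201 = 465 bits.

465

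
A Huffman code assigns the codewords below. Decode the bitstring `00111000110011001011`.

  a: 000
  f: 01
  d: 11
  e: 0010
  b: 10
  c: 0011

cbcced

Read left to right; each codeword is recognised as soon as it completes (prefix code):
  0011→c | 10→b | 0011→c | 0011→c | 0010→e | 11→d
Decoded message: cbcced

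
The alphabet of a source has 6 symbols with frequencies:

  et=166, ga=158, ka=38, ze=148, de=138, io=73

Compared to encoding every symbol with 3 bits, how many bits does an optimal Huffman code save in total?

361

Fixed-length: 3 bits × 721 symbols = 2163 bits.
Huffman merges:
ka(38) + io(73) → 111
111 + de(138) → 249
ze(148) + ga(158) → 306
et(166) + 249 → 415
306 + 415 → 721
Huffman total = 111 + 249 + 306 + 415 + 721 = 1802 bits.
Saving = 2163 − 1802 = 361 bits.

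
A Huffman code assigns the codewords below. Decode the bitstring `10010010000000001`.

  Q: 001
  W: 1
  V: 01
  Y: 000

Read left to right; each codeword is recognised as soon as it completes (prefix code):
  1→W | 001→Q | 001→Q | 000→Y | 000→Y | 000→Y | 1→W
Decoded message: WQQYYYW

WQQYYYW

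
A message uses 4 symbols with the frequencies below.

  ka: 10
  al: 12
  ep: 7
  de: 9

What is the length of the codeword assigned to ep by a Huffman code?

Repeatedly merge the two smallest:
ep(7) + de(9) → 16
ka(10) + al(12) → 22
16 + 22 → 38
ep sits 2 levels below the root, so its codeword is 2 bits.

2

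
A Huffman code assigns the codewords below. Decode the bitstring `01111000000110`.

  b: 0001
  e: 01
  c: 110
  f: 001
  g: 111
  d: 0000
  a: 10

Read left to right; each codeword is recognised as soon as it completes (prefix code):
  01→e | 111→g | 0000→d | 001→f | 10→a
Decoded message: egdfa

egdfa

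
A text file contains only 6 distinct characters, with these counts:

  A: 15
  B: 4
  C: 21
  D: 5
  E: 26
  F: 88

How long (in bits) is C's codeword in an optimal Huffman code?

3

Build the tree from the bottom:
merge B(4) and D(5): 9
merge 9 and A(15): 24
merge C(21) and 24: 45
merge E(26) and 45: 71
merge 71 and F(88): 159
C's leaf is at depth 3, giving a 3-bit codeword.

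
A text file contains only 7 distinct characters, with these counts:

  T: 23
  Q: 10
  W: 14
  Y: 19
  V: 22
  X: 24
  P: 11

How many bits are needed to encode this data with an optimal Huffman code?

Greedily combine the two least-frequent nodes:
Q(10) + P(11) → 21
W(14) + Y(19) → 33
21 + V(22) → 43
T(23) + X(24) → 47
33 + 43 → 76
47 + 76 → 123
Each symbol's bit-cost is frequency × depth; summing gives 343 bits (equivalently 21 + 33 + 43 + 47 + 76 + 123).

343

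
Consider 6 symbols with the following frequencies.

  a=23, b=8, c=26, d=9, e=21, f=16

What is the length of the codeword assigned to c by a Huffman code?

2

Build the tree from the bottom:
merge b(8) and d(9): 17
merge f(16) and 17: 33
merge e(21) and a(23): 44
merge c(26) and 33: 59
merge 44 and 59: 103
The subtree containing c is merged 2 times, so code length = 2.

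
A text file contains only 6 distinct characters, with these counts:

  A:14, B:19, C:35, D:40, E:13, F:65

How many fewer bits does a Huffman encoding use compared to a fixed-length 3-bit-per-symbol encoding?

Fixed-length: 3 bits × 186 symbols = 558 bits.
Huffman merges:
merge E(13) and A(14): 27
merge B(19) and 27: 46
merge C(35) and D(40): 75
merge 46 and F(65): 111
merge 75 and 111: 186
Huffman total = 27 + 46 + 75 + 111 + 186 = 445 bits.
Saving = 558 − 445 = 113 bits.

113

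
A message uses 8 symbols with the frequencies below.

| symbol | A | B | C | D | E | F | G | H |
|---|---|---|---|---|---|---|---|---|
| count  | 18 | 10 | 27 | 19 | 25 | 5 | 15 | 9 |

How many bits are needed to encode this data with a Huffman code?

370

Greedily combine the two least-frequent nodes:
merge F(5) and H(9): 14
merge B(10) and 14: 24
merge G(15) and A(18): 33
merge D(19) and 24: 43
merge E(25) and C(27): 52
merge 33 and 43: 76
merge 52 and 76: 128
Total encoded bits = sum of merged weights = 14 + 24 + 33 + 43 + 52 + 76 + 128 = 370.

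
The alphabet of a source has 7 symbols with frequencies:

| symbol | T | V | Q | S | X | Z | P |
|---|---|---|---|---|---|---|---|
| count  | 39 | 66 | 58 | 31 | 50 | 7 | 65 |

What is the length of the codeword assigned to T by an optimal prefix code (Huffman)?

Build the tree from the bottom:
merge Z(7) and S(31): 38
merge 38 and T(39): 77
merge X(50) and Q(58): 108
merge P(65) and V(66): 131
merge 77 and 108: 185
merge 131 and 185: 316
T's leaf is at depth 3, giving a 3-bit codeword.

3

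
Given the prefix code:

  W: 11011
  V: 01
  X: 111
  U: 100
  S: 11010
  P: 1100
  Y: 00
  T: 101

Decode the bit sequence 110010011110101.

Read left to right; each codeword is recognised as soon as it completes (prefix code):
  1100→P | 100→U | 111→X | 101→T | 01→V
Decoded message: PUXTV

PUXTV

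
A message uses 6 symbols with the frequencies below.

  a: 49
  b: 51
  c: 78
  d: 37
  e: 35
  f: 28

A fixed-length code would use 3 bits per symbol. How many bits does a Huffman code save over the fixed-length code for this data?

129

Fixed-length: 3 bits × 278 symbols = 834 bits.
Huffman merges:
f(28) + e(35) → 63
d(37) + a(49) → 86
b(51) + 63 → 114
c(78) + 86 → 164
114 + 164 → 278
Huffman total = 63 + 86 + 114 + 164 + 278 = 705 bits.
Saving = 834 − 705 = 129 bits.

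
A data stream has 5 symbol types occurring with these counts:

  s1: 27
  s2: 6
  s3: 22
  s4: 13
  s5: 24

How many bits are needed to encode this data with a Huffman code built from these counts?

203

Merge the two smallest weights repeatedly:
merge s2(6) and s4(13): 19
merge 19 and s3(22): 41
merge s5(24) and s1(27): 51
merge 41 and 51: 92
Each symbol's bit-cost is frequency × depth; summing gives 203 bits (equivalently 19 + 41 + 51 + 92).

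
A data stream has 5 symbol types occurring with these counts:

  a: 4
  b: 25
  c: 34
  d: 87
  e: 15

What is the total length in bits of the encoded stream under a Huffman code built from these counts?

306

Build the Huffman tree bottom-up:
combine a(4), e(15) → 19
combine 19, b(25) → 44
combine c(34), 44 → 78
combine 78, d(87) → 165
Total encoded bits = sum of merged weights = 19 + 44 + 78 + 165 = 306.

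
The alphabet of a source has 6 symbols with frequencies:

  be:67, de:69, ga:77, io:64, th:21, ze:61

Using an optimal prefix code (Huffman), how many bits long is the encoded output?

931

Merge the two smallest weights repeatedly:
merge th(21) and ze(61): 82
merge io(64) and be(67): 131
merge de(69) and ga(77): 146
merge 82 and 131: 213
merge 146 and 213: 359
Each symbol's bit-cost is frequency × depth; summing gives 931 bits (equivalently 82 + 131 + 146 + 213 + 359).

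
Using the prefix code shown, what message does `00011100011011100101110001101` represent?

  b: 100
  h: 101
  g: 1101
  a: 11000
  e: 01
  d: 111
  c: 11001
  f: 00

Read left to right; each codeword is recognised as soon as it completes (prefix code):
  00→f | 01→e | 11000→a | 1101→g | 11001→c | 01→e | 11000→a | 1101→g
Decoded message: feagceag

feagceag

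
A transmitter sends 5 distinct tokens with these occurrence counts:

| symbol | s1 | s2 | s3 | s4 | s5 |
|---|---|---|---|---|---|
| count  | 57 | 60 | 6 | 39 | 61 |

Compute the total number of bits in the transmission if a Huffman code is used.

491

Build the Huffman tree bottom-up:
s3(6) + s4(39) → 45
45 + s1(57) → 102
s2(60) + s5(61) → 121
102 + 121 → 223
Total encoded bits = sum of merged weights = 45 + 102 + 121 + 223 = 491.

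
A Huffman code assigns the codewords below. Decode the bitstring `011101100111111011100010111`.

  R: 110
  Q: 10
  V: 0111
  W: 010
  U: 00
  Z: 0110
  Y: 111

Read left to right; each codeword is recognised as soon as it completes (prefix code):
  0111→V | 0110→Z | 0111→V | 111→Y | 0111→V | 00→U | 010→W | 111→Y
Decoded message: VZVYVUWY

VZVYVUWY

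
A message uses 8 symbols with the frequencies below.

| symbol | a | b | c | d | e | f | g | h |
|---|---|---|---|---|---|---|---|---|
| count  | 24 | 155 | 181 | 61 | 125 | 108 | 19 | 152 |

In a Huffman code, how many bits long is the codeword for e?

Repeatedly merge the two smallest:
merge g(19) and a(24): 43
merge 43 and d(61): 104
merge 104 and f(108): 212
merge e(125) and h(152): 277
merge b(155) and c(181): 336
merge 212 and 277: 489
merge 336 and 489: 825
The subtree containing e is merged 3 times, so code length = 3.

3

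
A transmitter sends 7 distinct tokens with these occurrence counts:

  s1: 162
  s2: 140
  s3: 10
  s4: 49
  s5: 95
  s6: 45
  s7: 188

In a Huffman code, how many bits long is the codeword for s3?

Huffman merges, smallest pair first:
combine s3(10), s6(45) → 55
combine s4(49), 55 → 104
combine s5(95), 104 → 199
combine s2(140), s1(162) → 302
combine s7(188), 199 → 387
combine 302, 387 → 689
s3's leaf is at depth 5, giving a 5-bit codeword.

5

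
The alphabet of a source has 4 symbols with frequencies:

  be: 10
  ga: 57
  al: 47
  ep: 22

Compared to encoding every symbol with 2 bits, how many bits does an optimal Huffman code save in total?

Fixed-length: 2 bits × 136 symbols = 272 bits.
Huffman merges:
be(10) + ep(22) → 32
32 + al(47) → 79
ga(57) + 79 → 136
Huffman total = 32 + 79 + 136 = 247 bits.
Saving = 272 − 247 = 25 bits.

25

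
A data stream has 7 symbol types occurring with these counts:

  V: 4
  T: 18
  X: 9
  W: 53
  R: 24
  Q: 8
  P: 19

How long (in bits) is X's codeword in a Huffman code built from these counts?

4

Huffman merges, smallest pair first:
combine V(4), Q(8) → 12
combine X(9), 12 → 21
combine T(18), P(19) → 37
combine 21, R(24) → 45
combine 37, 45 → 82
combine W(53), 82 → 135
The subtree containing X is merged 4 times, so code length = 4.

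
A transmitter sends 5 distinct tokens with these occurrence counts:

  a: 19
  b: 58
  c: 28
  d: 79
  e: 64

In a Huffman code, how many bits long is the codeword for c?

Build the tree from the bottom:
merge a(19) and c(28): 47
merge 47 and b(58): 105
merge e(64) and d(79): 143
merge 105 and 143: 248
c's leaf is at depth 3, giving a 3-bit codeword.

3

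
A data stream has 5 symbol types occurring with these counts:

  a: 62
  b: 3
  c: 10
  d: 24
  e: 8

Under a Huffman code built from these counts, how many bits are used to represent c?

Repeatedly merge the two smallest:
b(3) + e(8) → 11
c(10) + 11 → 21
21 + d(24) → 45
45 + a(62) → 107
The subtree containing c is merged 3 times, so code length = 3.

3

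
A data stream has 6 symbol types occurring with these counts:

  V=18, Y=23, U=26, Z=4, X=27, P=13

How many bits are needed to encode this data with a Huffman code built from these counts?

274

Merge the two smallest weights repeatedly:
combine Z(4), P(13) → 17
combine 17, V(18) → 35
combine Y(23), U(26) → 49
combine X(27), 35 → 62
combine 49, 62 → 111
Total encoded bits = sum of merged weights = 17 + 35 + 49 + 62 + 111 = 274.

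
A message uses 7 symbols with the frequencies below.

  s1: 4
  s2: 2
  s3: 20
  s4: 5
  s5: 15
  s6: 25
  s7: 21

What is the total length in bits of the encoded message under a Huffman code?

227

Build the Huffman tree bottom-up:
combine s2(2), s1(4) → 6
combine s4(5), 6 → 11
combine 11, s5(15) → 26
combine s3(20), s7(21) → 41
combine s6(25), 26 → 51
combine 41, 51 → 92
Total encoded bits = sum of merged weights = 6 + 11 + 26 + 41 + 51 + 92 = 227.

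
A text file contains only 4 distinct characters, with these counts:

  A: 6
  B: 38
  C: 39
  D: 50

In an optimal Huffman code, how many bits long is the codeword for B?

3

Huffman merges, smallest pair first:
combine A(6), B(38) → 44
combine C(39), 44 → 83
combine D(50), 83 → 133
B's leaf is at depth 3, giving a 3-bit codeword.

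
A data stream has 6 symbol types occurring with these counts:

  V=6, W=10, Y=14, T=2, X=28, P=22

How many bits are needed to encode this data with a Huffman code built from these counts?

190

Build the Huffman tree bottom-up:
T(2) + V(6) → 8
8 + W(10) → 18
Y(14) + 18 → 32
P(22) + X(28) → 50
32 + 50 → 82
Each symbol's bit-cost is frequency × depth; summing gives 190 bits (equivalently 8 + 18 + 32 + 50 + 82).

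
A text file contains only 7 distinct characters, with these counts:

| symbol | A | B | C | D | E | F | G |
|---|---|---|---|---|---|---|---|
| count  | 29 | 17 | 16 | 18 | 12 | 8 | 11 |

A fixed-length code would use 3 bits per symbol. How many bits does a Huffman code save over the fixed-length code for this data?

29

Fixed-length: 3 bits × 111 symbols = 333 bits.
Huffman merges:
combine F(8), G(11) → 19
combine E(12), C(16) → 28
combine B(17), D(18) → 35
combine 19, 28 → 47
combine A(29), 35 → 64
combine 47, 64 → 111
Huffman total = 19 + 28 + 35 + 47 + 64 + 111 = 304 bits.
Saving = 333 − 304 = 29 bits.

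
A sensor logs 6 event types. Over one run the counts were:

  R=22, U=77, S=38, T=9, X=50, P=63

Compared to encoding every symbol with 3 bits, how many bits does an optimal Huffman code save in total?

159

Fixed-length: 3 bits × 259 symbols = 777 bits.
Huffman merges:
T(9) + R(22) → 31
31 + S(38) → 69
X(50) + P(63) → 113
69 + U(77) → 146
113 + 146 → 259
Huffman total = 31 + 69 + 113 + 146 + 259 = 618 bits.
Saving = 777 − 618 = 159 bits.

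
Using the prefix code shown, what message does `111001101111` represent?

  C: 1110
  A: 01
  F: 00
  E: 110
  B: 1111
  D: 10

CADB

Read left to right; each codeword is recognised as soon as it completes (prefix code):
  1110→C | 01→A | 10→D | 1111→B
Decoded message: CADB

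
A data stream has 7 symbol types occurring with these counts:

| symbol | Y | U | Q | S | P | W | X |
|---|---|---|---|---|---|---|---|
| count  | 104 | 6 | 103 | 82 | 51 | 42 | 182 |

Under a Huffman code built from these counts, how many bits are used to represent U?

Huffman merges, smallest pair first:
merge U(6) and W(42): 48
merge 48 and P(51): 99
merge S(82) and 99: 181
merge Q(103) and Y(104): 207
merge 181 and X(182): 363
merge 207 and 363: 570
U's leaf is at depth 5, giving a 5-bit codeword.

5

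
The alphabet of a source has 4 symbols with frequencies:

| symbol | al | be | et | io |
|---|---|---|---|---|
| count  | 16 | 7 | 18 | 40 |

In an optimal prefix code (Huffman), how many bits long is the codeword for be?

Huffman merges, smallest pair first:
be(7) + al(16) → 23
et(18) + 23 → 41
io(40) + 41 → 81
be sits 3 levels below the root, so its codeword is 3 bits.

3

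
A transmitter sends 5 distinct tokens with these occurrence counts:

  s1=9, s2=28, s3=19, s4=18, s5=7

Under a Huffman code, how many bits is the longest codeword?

3

Merge the two lowest-weight nodes at each step:
combine s5(7), s1(9) → 16
combine 16, s4(18) → 34
combine s3(19), s2(28) → 47
combine 34, 47 → 81
Maximum depth reached is 3.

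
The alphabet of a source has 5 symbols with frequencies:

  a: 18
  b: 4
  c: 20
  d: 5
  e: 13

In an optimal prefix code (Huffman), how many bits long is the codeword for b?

Build the tree from the bottom:
merge b(4) and d(5): 9
merge 9 and e(13): 22
merge a(18) and c(20): 38
merge 22 and 38: 60
b's leaf is at depth 3, giving a 3-bit codeword.

3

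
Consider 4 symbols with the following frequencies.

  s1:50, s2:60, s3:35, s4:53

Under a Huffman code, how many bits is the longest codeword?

2

Merge the two lowest-weight nodes at each step:
merge s3(35) and s1(50): 85
merge s4(53) and s2(60): 113
merge 85 and 113: 198
Maximum depth reached is 2.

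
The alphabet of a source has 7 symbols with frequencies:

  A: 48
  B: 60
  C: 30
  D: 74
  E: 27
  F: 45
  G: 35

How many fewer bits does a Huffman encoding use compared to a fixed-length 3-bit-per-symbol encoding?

Fixed-length: 3 bits × 319 symbols = 957 bits.
Huffman merges:
merge E(27) and C(30): 57
merge G(35) and F(45): 80
merge A(48) and 57: 105
merge B(60) and D(74): 134
merge 80 and 105: 185
merge 134 and 185: 319
Huffman total = 57 + 80 + 105 + 134 + 185 + 319 = 880 bits.
Saving = 957 − 880 = 77 bits.

77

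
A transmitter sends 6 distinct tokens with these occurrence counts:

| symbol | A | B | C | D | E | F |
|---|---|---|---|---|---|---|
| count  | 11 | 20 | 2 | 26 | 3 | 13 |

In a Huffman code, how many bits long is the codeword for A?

3

Build the tree from the bottom:
merge C(2) and E(3): 5
merge 5 and A(11): 16
merge F(13) and 16: 29
merge B(20) and D(26): 46
merge 29 and 46: 75
A's leaf is at depth 3, giving a 3-bit codeword.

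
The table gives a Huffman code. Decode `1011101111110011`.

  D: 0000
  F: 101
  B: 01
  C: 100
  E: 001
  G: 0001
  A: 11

Read left to right; each codeword is recognised as soon as it completes (prefix code):
  101→F | 11→A | 01→B | 11→A | 11→A | 100→C | 11→A
Decoded message: FABAACA

FABAACA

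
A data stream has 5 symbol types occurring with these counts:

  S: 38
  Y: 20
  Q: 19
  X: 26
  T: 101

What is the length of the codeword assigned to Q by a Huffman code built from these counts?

3

Repeatedly merge the two smallest:
combine Q(19), Y(20) → 39
combine X(26), S(38) → 64
combine 39, 64 → 103
combine T(101), 103 → 204
Q sits 3 levels below the root, so its codeword is 3 bits.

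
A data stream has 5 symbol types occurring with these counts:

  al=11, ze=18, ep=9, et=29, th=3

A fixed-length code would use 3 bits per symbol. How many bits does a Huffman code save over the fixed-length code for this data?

Fixed-length: 3 bits × 70 symbols = 210 bits.
Huffman merges:
combine th(3), ep(9) → 12
combine al(11), 12 → 23
combine ze(18), 23 → 41
combine et(29), 41 → 70
Huffman total = 12 + 23 + 41 + 70 = 146 bits.
Saving = 210 − 146 = 64 bits.

64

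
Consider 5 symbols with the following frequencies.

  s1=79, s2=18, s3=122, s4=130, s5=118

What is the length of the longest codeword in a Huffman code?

3

Merge the two lowest-weight nodes at each step:
merge s2(18) and s1(79): 97
merge 97 and s5(118): 215
merge s3(122) and s4(130): 252
merge 215 and 252: 467
The first pair merged (s2, s1) ends up deepest, at depth 3.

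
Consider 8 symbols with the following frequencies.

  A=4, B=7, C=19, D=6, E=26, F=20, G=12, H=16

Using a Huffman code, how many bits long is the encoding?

Merge the two smallest weights repeatedly:
A(4) + D(6) → 10
B(7) + 10 → 17
G(12) + H(16) → 28
17 + C(19) → 36
F(20) + E(26) → 46
28 + 36 → 64
46 + 64 → 110
Total encoded bits = sum of merged weights = 10 + 17 + 28 + 36 + 46 + 64 + 110 = 311.

311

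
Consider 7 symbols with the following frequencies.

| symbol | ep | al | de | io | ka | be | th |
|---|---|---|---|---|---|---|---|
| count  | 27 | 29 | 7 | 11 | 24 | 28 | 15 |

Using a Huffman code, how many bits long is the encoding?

384

Build the Huffman tree bottom-up:
de(7) + io(11) → 18
th(15) + 18 → 33
ka(24) + ep(27) → 51
be(28) + al(29) → 57
33 + 51 → 84
57 + 84 → 141
Each symbol's bit-cost is frequency × depth; summing gives 384 bits (equivalently 18 + 33 + 51 + 57 + 84 + 141).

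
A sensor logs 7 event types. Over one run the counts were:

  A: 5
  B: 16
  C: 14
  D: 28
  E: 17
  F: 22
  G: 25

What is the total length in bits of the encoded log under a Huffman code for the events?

347

Merge the two smallest weights repeatedly:
A(5) + C(14) → 19
B(16) + E(17) → 33
19 + F(22) → 41
G(25) + D(28) → 53
33 + 41 → 74
53 + 74 → 127
Total encoded bits = sum of merged weights = 19 + 33 + 41 + 53 + 74 + 127 = 347.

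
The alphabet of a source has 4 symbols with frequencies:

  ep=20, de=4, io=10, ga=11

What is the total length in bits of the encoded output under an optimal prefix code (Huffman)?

Build the Huffman tree bottom-up:
combine de(4), io(10) → 14
combine ga(11), 14 → 25
combine ep(20), 25 → 45
Each symbol's bit-cost is frequency × depth; summing gives 84 bits (equivalently 14 + 25 + 45).

84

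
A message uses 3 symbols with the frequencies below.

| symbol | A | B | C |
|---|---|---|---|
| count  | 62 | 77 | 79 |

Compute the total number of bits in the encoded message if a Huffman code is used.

357

Build the Huffman tree bottom-up:
combine A(62), B(77) → 139
combine C(79), 139 → 218
The encoded length is the sum of every internal node's weight: 139 + 218 = 357 bits.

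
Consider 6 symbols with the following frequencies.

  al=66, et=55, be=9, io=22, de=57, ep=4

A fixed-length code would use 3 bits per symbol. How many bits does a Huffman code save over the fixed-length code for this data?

165

Fixed-length: 3 bits × 213 symbols = 639 bits.
Huffman merges:
ep(4) + be(9) → 13
13 + io(22) → 35
35 + et(55) → 90
de(57) + al(66) → 123
90 + 123 → 213
Huffman total = 13 + 35 + 90 + 123 + 213 = 474 bits.
Saving = 639 − 474 = 165 bits.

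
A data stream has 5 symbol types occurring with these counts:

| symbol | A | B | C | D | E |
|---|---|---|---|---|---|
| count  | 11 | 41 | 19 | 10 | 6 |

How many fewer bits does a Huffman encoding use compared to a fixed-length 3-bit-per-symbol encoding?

85

Fixed-length: 3 bits × 87 symbols = 261 bits.
Huffman merges:
E(6) + D(10) → 16
A(11) + 16 → 27
C(19) + 27 → 46
B(41) + 46 → 87
Huffman total = 16 + 27 + 46 + 87 = 176 bits.
Saving = 261 − 176 = 85 bits.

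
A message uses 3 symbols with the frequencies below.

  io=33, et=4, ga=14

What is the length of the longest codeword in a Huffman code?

2

Merge the two lowest-weight nodes at each step:
merge et(4) and ga(14): 18
merge 18 and io(33): 51
The first pair merged (et, ga) ends up deepest, at depth 2.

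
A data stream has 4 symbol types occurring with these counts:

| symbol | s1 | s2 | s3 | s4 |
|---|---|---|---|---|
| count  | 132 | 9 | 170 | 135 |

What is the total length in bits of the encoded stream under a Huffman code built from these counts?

Build the Huffman tree bottom-up:
merge s2(9) and s1(132): 141
merge s4(135) and 141: 276
merge s3(170) and 276: 446
Each symbol's bit-cost is frequency × depth; summing gives 863 bits (equivalently 141 + 276 + 446).

863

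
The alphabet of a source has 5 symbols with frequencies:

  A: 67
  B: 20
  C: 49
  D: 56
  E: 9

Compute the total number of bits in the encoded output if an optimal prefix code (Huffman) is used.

Merge the two smallest weights repeatedly:
merge E(9) and B(20): 29
merge 29 and C(49): 78
merge D(56) and A(67): 123
merge 78 and 123: 201
The encoded length is the sum of every internal node's weight: 29 + 78 + 123 + 201 = 431 bits.

431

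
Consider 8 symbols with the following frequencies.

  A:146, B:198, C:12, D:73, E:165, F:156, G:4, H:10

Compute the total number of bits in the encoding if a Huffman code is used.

Build the Huffman tree bottom-up:
merge G(4) and H(10): 14
merge C(12) and 14: 26
merge 26 and D(73): 99
merge 99 and A(146): 245
merge F(156) and E(165): 321
merge B(198) and 245: 443
merge 321 and 443: 764
Each symbol's bit-cost is frequency × depth; summing gives 1912 bits (equivalently 14 + 26 + 99 + 245 + 321 + 443 + 764).

1912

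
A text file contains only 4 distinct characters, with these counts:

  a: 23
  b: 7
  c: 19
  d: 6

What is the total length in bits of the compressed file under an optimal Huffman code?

Build the Huffman tree bottom-up:
merge d(6) and b(7): 13
merge 13 and c(19): 32
merge a(23) and 32: 55
The encoded length is the sum of every internal node's weight: 13 + 32 + 55 = 100 bits.

100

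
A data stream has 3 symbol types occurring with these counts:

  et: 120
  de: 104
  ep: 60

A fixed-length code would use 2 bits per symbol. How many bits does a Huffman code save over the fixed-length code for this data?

Fixed-length: 2 bits × 284 symbols = 568 bits.
Huffman merges:
merge ep(60) and de(104): 164
merge et(120) and 164: 284
Huffman total = 164 + 284 = 448 bits.
Saving = 568 − 448 = 120 bits.

120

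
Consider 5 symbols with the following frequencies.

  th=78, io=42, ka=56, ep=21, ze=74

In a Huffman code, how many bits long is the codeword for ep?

Build the tree from the bottom:
combine ep(21), io(42) → 63
combine ka(56), 63 → 119
combine ze(74), th(78) → 152
combine 119, 152 → 271
ep sits 3 levels below the root, so its codeword is 3 bits.

3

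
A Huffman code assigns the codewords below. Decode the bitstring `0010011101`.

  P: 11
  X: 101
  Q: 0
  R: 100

Read left to right; each codeword is recognised as soon as it completes (prefix code):
  0→Q | 0→Q | 100→R | 11→P | 101→X
Decoded message: QQRPX

QQRPX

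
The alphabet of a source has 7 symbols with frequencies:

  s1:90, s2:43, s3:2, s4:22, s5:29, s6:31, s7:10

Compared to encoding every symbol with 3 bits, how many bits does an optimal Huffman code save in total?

134

Fixed-length: 3 bits × 227 symbols = 681 bits.
Huffman merges:
combine s3(2), s7(10) → 12
combine 12, s4(22) → 34
combine s5(29), s6(31) → 60
combine 34, s2(43) → 77
combine 60, 77 → 137
combine s1(90), 137 → 227
Huffman total = 12 + 34 + 60 + 77 + 137 + 227 = 547 bits.
Saving = 681 − 547 = 134 bits.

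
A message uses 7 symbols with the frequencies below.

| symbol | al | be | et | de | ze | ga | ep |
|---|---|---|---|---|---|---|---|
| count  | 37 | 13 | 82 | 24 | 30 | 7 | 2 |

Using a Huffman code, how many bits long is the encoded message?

452

Greedily combine the two least-frequent nodes:
merge ep(2) and ga(7): 9
merge 9 and be(13): 22
merge 22 and de(24): 46
merge ze(30) and al(37): 67
merge 46 and 67: 113
merge et(82) and 113: 195
Total encoded bits = sum of merged weights = 9 + 22 + 46 + 67 + 113 + 195 = 452.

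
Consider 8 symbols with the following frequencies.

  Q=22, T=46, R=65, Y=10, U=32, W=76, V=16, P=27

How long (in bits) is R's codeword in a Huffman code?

Build the tree from the bottom:
Y(10) + V(16) → 26
Q(22) + 26 → 48
P(27) + U(32) → 59
T(46) + 48 → 94
59 + R(65) → 124
W(76) + 94 → 170
124 + 170 → 294
The subtree containing R is merged 2 times, so code length = 2.

2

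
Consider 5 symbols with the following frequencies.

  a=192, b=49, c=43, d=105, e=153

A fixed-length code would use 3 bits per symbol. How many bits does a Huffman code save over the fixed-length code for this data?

Fixed-length: 3 bits × 542 symbols = 1626 bits.
Huffman merges:
combine c(43), b(49) → 92
combine 92, d(105) → 197
combine e(153), a(192) → 345
combine 197, 345 → 542
Huffman total = 92 + 197 + 345 + 542 = 1176 bits.
Saving = 1626 − 1176 = 450 bits.

450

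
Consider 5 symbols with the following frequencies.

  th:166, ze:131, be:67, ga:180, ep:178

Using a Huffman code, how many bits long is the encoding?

Build the Huffman tree bottom-up:
merge be(67) and ze(131): 198
merge th(166) and ep(178): 344
merge ga(180) and 198: 378
merge 344 and 378: 722
The encoded length is the sum of every internal node's weight: 198 + 344 + 378 + 722 = 1642 bits.

1642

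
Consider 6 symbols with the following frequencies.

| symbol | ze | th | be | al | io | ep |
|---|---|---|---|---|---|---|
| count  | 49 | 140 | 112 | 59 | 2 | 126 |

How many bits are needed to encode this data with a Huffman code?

Greedily combine the two least-frequent nodes:
combine io(2), ze(49) → 51
combine 51, al(59) → 110
combine 110, be(112) → 222
combine ep(126), th(140) → 266
combine 222, 266 → 488
The encoded length is the sum of every internal node's weight: 51 + 110 + 222 + 266 + 488 = 1137 bits.

1137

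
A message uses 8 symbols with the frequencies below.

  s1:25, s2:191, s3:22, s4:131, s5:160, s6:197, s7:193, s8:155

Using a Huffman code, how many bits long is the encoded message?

Greedily combine the two least-frequent nodes:
merge s3(22) and s1(25): 47
merge 47 and s4(131): 178
merge s8(155) and s5(160): 315
merge 178 and s2(191): 369
merge s7(193) and s6(197): 390
merge 315 and 369: 684
merge 390 and 684: 1074
Total encoded bits = sum of merged weights = 47 + 178 + 315 + 369 + 390 + 684 + 1074 = 3057.

3057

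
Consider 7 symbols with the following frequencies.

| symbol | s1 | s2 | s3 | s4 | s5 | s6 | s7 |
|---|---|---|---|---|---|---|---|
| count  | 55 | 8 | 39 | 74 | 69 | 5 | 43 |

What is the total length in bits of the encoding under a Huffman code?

746

Merge the two smallest weights repeatedly:
merge s6(5) and s2(8): 13
merge 13 and s3(39): 52
merge s7(43) and 52: 95
merge s1(55) and s5(69): 124
merge s4(74) and 95: 169
merge 124 and 169: 293
Total encoded bits = sum of merged weights = 13 + 52 + 95 + 124 + 169 + 293 = 746.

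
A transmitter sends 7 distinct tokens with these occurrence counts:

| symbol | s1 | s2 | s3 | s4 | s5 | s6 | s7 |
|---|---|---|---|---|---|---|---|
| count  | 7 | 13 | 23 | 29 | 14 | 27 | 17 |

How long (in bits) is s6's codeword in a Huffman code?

2

Build the tree from the bottom:
merge s1(7) and s2(13): 20
merge s5(14) and s7(17): 31
merge 20 and s3(23): 43
merge s6(27) and s4(29): 56
merge 31 and 43: 74
merge 56 and 74: 130
s6 sits 2 levels below the root, so its codeword is 2 bits.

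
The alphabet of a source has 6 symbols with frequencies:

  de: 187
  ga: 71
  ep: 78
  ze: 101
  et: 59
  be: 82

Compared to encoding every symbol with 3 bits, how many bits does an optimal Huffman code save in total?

288

Fixed-length: 3 bits × 578 symbols = 1734 bits.
Huffman merges:
combine et(59), ga(71) → 130
combine ep(78), be(82) → 160
combine ze(101), 130 → 231
combine 160, de(187) → 347
combine 231, 347 → 578
Huffman total = 130 + 160 + 231 + 347 + 578 = 1446 bits.
Saving = 1734 − 1446 = 288 bits.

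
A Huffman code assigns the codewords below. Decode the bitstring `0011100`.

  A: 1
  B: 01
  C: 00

Read left to right; each codeword is recognised as soon as it completes (prefix code):
  00→C | 1→A | 1→A | 1→A | 00→C
Decoded message: CAAAC

CAAAC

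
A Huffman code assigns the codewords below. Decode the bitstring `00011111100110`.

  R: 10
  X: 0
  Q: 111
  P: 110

Read left to right; each codeword is recognised as soon as it completes (prefix code):
  0→X | 0→X | 0→X | 111→Q | 111→Q | 0→X | 0→X | 110→P
Decoded message: XXXQQXXP

XXXQQXXP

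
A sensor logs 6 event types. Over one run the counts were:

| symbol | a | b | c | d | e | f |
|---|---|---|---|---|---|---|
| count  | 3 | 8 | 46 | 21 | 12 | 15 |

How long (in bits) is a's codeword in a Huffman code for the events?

4

Repeatedly merge the two smallest:
merge a(3) and b(8): 11
merge 11 and e(12): 23
merge f(15) and d(21): 36
merge 23 and 36: 59
merge c(46) and 59: 105
a's leaf is at depth 4, giving a 4-bit codeword.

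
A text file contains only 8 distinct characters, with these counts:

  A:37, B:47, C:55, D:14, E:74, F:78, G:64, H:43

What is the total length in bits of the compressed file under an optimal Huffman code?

Merge the two smallest weights repeatedly:
D(14) + A(37) → 51
H(43) + B(47) → 90
51 + C(55) → 106
G(64) + E(74) → 138
F(78) + 90 → 168
106 + 138 → 244
168 + 244 → 412
The encoded length is the sum of every internal node's weight: 51 + 90 + 106 + 138 + 168 + 244 + 412 = 1209 bits.

1209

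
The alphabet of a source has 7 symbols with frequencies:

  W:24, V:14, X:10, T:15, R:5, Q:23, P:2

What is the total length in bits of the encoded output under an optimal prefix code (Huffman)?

239

Greedily combine the two least-frequent nodes:
merge P(2) and R(5): 7
merge 7 and X(10): 17
merge V(14) and T(15): 29
merge 17 and Q(23): 40
merge W(24) and 29: 53
merge 40 and 53: 93
Total encoded bits = sum of merged weights = 7 + 17 + 29 + 40 + 53 + 93 = 239.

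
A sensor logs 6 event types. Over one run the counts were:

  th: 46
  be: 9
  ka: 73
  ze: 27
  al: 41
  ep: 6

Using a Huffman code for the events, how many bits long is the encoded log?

Greedily combine the two least-frequent nodes:
ep(6) + be(9) → 15
15 + ze(27) → 42
al(41) + 42 → 83
th(46) + ka(73) → 119
83 + 119 → 202
Total encoded bits = sum of merged weights = 15 + 42 + 83 + 119 + 202 = 461.

461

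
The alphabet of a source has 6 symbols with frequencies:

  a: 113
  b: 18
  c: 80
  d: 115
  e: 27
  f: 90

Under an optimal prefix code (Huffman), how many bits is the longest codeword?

Merge the two lowest-weight nodes at each step:
b(18) + e(27) → 45
45 + c(80) → 125
f(90) + a(113) → 203
d(115) + 125 → 240
203 + 240 → 443
The first pair merged (b, e) ends up deepest, at depth 4.

4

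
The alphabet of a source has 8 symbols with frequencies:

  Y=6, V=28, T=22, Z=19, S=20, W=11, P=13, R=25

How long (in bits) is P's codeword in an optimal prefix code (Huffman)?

3

Build the tree from the bottom:
combine Y(6), W(11) → 17
combine P(13), 17 → 30
combine Z(19), S(20) → 39
combine T(22), R(25) → 47
combine V(28), 30 → 58
combine 39, 47 → 86
combine 58, 86 → 144
P's leaf is at depth 3, giving a 3-bit codeword.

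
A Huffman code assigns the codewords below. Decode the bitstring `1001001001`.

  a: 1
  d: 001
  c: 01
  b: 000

addd

Read left to right; each codeword is recognised as soon as it completes (prefix code):
  1→a | 001→d | 001→d | 001→d
Decoded message: addd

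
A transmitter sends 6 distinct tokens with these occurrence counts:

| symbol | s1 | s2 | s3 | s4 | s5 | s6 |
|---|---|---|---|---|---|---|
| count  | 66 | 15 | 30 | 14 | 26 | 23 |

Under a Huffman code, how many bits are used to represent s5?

3

Build the tree from the bottom:
combine s4(14), s2(15) → 29
combine s6(23), s5(26) → 49
combine 29, s3(30) → 59
combine 49, 59 → 108
combine s1(66), 108 → 174
s5 sits 3 levels below the root, so its codeword is 3 bits.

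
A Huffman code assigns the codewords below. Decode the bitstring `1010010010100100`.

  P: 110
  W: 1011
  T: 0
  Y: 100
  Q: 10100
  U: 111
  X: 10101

QYQY

Read left to right; each codeword is recognised as soon as it completes (prefix code):
  10100→Q | 100→Y | 10100→Q | 100→Y
Decoded message: QYQY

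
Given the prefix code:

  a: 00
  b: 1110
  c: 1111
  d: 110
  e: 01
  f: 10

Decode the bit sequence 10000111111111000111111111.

faeccaecc

Read left to right; each codeword is recognised as soon as it completes (prefix code):
  10→f | 00→a | 01→e | 1111→c | 1111→c | 00→a | 01→e | 1111→c | 1111→c
Decoded message: faeccaecc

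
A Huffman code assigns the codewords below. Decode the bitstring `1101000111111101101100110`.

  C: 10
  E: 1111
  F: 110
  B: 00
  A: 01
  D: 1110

FCBEDFFAC

Read left to right; each codeword is recognised as soon as it completes (prefix code):
  110→F | 10→C | 00→B | 1111→E | 1110→D | 110→F | 110→F | 01→A | 10→C
Decoded message: FCBEDFFAC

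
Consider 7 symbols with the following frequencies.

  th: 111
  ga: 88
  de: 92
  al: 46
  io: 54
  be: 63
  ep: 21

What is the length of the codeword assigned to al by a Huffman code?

4

Build the tree from the bottom:
ep(21) + al(46) → 67
io(54) + be(63) → 117
67 + ga(88) → 155
de(92) + th(111) → 203
117 + 155 → 272
203 + 272 → 475
al's leaf is at depth 4, giving a 4-bit codeword.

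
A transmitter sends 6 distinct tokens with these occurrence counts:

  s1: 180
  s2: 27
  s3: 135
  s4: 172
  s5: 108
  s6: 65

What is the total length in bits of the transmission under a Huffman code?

1666

Build the Huffman tree bottom-up:
merge s2(27) and s6(65): 92
merge 92 and s5(108): 200
merge s3(135) and s4(172): 307
merge s1(180) and 200: 380
merge 307 and 380: 687
Each symbol's bit-cost is frequency × depth; summing gives 1666 bits (equivalently 92 + 200 + 307 + 380 + 687).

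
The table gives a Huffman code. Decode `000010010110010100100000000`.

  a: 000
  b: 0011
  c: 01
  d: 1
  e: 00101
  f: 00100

Read left to right; each codeword is recognised as soon as it completes (prefix code):
  000→a | 01→c | 00101→e | 1→d | 00101→e | 00100→f | 000→a | 000→a
Decoded message: acedefaa

acedefaa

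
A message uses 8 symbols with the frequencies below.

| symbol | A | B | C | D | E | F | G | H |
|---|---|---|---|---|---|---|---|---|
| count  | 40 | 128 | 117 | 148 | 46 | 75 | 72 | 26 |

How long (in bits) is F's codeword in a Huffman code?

3

Huffman merges, smallest pair first:
merge H(26) and A(40): 66
merge E(46) and 66: 112
merge G(72) and F(75): 147
merge 112 and C(117): 229
merge B(128) and 147: 275
merge D(148) and 229: 377
merge 275 and 377: 652
The subtree containing F is merged 3 times, so code length = 3.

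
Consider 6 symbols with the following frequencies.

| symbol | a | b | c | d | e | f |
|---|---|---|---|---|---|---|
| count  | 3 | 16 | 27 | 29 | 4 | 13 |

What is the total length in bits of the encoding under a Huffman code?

211

Greedily combine the two least-frequent nodes:
merge a(3) and e(4): 7
merge 7 and f(13): 20
merge b(16) and 20: 36
merge c(27) and d(29): 56
merge 36 and 56: 92
Total encoded bits = sum of merged weights = 7 + 20 + 36 + 56 + 92 = 211.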